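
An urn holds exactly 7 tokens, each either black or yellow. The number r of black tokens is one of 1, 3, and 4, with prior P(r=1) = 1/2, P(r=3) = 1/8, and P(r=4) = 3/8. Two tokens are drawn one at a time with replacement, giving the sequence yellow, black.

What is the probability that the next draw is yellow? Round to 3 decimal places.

Under each hypothesis, the probability of the observed sequence is: P(data | r = 1) = (6/7)(1/7) = 6/49; P(data | r = 3) = (4/7)(3/7) = 12/49; P(data | r = 4) = (3/7)(4/7) = 12/49.
Weighting by the prior gives 1/2 · 6/49 = 3/49, 1/8 · 12/49 = 3/98, 3/8 · 12/49 = 9/98; summing to 9/49.
Dividing through by the total gives posterior P(r = 1 | data) = 1/3, P(r = 3 | data) = 1/6, P(r = 4 | data) = 1/2.
The predictive probability is P(yellow next | data) = (6/7)(1/3) + (4/7)(1/6) + (3/7)(1/2) = 25/42.

0.595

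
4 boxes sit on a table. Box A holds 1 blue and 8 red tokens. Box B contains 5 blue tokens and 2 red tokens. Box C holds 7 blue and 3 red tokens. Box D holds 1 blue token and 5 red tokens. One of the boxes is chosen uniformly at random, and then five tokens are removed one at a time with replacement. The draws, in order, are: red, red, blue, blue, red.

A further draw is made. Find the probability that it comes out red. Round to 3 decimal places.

0.571

Under each hypothesis, the probability of the observed sequence is: P(data | box A) = (8/9)(8/9)(1/9)(1/9)(8/9) = 0.0086708; P(data | box B) = (2/7)(2/7)(5/7)(5/7)(2/7) = 0.0119; P(data | box C) = (3/10)(3/10)(7/10)(7/10)(3/10) = 0.01323; P(data | box D) = (5/6)(5/6)(1/6)(1/6)(5/6) = 0.016075.
Multiplying each by its prior: 1/4 · 0.0086708 = 0.0021677, 1/4 · 0.0119 = 0.002975, 1/4 · 0.01323 = 0.0033075, 1/4 · 0.016075 = 0.0040188; with total 0.012469.
Dividing through by the total gives posterior P(box A | data) = 0.17385, P(box B | data) = 0.23859, P(box C | data) = 0.26526, P(box D | data) = 0.3223.
So P(red next | data) = Σ P(red next | H) P(H | data) = (8/9)(0.17385) + (2/7)(0.23859) + (3/10)(0.26526) + (5/6)(0.3223) = 0.57086.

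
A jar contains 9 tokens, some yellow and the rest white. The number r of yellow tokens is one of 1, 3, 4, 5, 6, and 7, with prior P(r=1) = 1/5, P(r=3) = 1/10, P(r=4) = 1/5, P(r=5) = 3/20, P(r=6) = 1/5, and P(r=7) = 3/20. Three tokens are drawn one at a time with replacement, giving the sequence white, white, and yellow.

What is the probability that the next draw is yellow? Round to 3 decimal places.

Under each hypothesis, the probability of the observed sequence is: P(data | r = 1) = (8/9)(8/9)(1/9) = 0.087791; P(data | r = 3) = (6/9)(6/9)(3/9) = 0.14815; P(data | r = 4) = (5/9)(5/9)(4/9) = 0.13717; P(data | r = 5) = (4/9)(4/9)(5/9) = 0.10974; P(data | r = 6) = (3/9)(3/9)(6/9) = 0.074074; P(data | r = 7) = (2/9)(2/9)(7/9) = 0.038409.
Weighting by the prior gives 1/5 · 0.087791 = 0.017558, 1/10 · 0.14815 = 0.014815, 1/5 · 0.13717 = 0.027435, 3/20 · 0.10974 = 0.016461, 1/5 · 0.074074 = 0.014815, 3/20 · 0.038409 = 0.0057613; with total 0.096845.
Normalising, the posterior is P(r = 1 | data) = 0.1813, P(r = 3 | data) = 0.15297, P(r = 4 | data) = 0.28329, P(r = 5 | data) = 0.16997, P(r = 6 | data) = 0.15297, P(r = 7 | data) = 0.05949.
Averaging over the posterior, P(yellow next | data) = (1/9)(0.1813) + (1/3)(0.15297) + (4/9)(0.28329) + (5/9)(0.16997) + (2/3)(0.15297) + (7/9)(0.05949) = 0.43972.

0.440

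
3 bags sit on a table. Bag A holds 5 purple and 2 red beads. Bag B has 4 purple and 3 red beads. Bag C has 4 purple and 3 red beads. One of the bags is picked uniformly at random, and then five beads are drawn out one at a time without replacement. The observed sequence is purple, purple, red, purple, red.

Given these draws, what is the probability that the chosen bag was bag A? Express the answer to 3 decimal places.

Compute the likelihood of the observed sequence for each case: P(data | bag A) = (5/7)(4/6)(2/5)(3/4)(1/3) = 1/21; P(data | bag B) = (4/7)(3/6)(3/5)(2/4)(2/3) = 2/35; P(data | bag C) = (4/7)(3/6)(3/5)(2/4)(2/3) = 2/35.
The prior-weighted likelihoods are 1/3 · 1/21 = 1/63, 1/3 · 2/35 = 2/105, 1/3 · 2/35 = 2/105; with total 17/315.
Therefore the posterior P(bag A | data) = (1/63) / (17/315) = 5/17.

0.294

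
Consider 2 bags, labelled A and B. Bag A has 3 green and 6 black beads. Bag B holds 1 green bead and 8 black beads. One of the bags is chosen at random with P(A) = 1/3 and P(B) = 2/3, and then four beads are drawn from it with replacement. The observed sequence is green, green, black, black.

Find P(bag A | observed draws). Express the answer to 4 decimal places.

0.7168

Compute the likelihood of the observed sequence for each case: P(data | bag A) = (3/9)(3/9)(6/9)(6/9) = 0.049383; P(data | bag B) = (1/9)(1/9)(8/9)(8/9) = 0.0097546.
Weighting by the prior gives 1/3 · 0.049383 = 0.016461, 2/3 · 0.0097546 = 0.0065031; these sum to 0.022964.
Hence P(bag A | data) = (0.016461) / (0.022964) = 0.71681.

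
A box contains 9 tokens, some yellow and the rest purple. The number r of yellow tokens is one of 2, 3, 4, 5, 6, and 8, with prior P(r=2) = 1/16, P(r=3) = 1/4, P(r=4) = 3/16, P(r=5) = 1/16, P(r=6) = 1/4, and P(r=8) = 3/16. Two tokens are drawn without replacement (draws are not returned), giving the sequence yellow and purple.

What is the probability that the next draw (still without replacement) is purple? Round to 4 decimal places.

Compute the likelihood of the observed sequence for each case: P(data | r = 2) = (2/9)(7/8) = 7/36; P(data | r = 3) = (3/9)(6/8) = 1/4; P(data | r = 4) = (4/9)(5/8) = 5/18; P(data | r = 5) = (5/9)(4/8) = 5/18; P(data | r = 6) = (6/9)(3/8) = 1/4; P(data | r = 8) = (8/9)(1/8) = 1/9.
Weighting by the prior gives 1/16 · 7/36 = 7/576, 1/4 · 1/4 = 1/16, 3/16 · 5/18 = 5/96, 1/16 · 5/18 = 5/288, 1/4 · 1/4 = 1/16, 3/16 · 1/9 = 1/48; these sum to 131/576.
Normalising, the posterior is P(r = 2 | data) = 7/131, P(r = 3 | data) = 36/131, P(r = 4 | data) = 30/131, P(r = 5 | data) = 10/131, P(r = 6 | data) = 36/131, P(r = 8 | data) = 12/131.
Averaging over the posterior, P(purple next | data) = (6/7)(7/131) + (5/7)(36/131) + (4/7)(30/131) + (3/7)(10/131) + (2/7)(36/131) + (0)(12/131) = 444/917.

0.4842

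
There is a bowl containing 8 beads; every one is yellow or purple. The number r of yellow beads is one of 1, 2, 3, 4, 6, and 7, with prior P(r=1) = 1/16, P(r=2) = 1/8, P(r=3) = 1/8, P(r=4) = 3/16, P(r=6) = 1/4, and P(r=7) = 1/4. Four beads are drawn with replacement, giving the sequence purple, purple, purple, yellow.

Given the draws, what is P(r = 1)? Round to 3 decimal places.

0.116

Under each hypothesis, the probability of the observed sequence is: P(data | r = 1) = (7/8)(7/8)(7/8)(1/8) = 0.08374; P(data | r = 2) = (6/8)(6/8)(6/8)(2/8) = 0.10547; P(data | r = 3) = (5/8)(5/8)(5/8)(3/8) = 0.091553; P(data | r = 4) = (4/8)(4/8)(4/8)(4/8) = 0.0625; P(data | r = 6) = (2/8)(2/8)(2/8)(6/8) = 0.011719; P(data | r = 7) = (1/8)(1/8)(1/8)(7/8) = 0.001709.
The prior-weighted likelihoods are 1/16 · 0.08374 = 0.0052338, 1/8 · 0.10547 = 0.013184, 1/8 · 0.091553 = 0.011444, 3/16 · 0.0625 = 0.011719, 1/4 · 0.011719 = 0.0029297, 1/4 · 0.001709 = 0.00042725; summing to 0.044937.
By Bayes' rule, P(r = 1 | data) = (0.0052338) / (0.044937) = 0.11647.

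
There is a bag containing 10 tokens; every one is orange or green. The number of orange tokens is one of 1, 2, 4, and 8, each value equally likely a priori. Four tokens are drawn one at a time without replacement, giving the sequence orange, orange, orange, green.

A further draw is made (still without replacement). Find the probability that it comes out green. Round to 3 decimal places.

The likelihood of the observed sequence under each hypothesis: P(data | r = 1) = (1/10)(0/9) = 0; P(data | r = 2) = (2/10)(1/9)(0/8) = 0; P(data | r = 4) = (4/10)(3/9)(2/8)(6/7) = 1/35; P(data | r = 8) = (8/10)(7/9)(6/8)(2/7) = 2/15.
Weighting by the prior gives 1/4 · 0 = 0, 1/4 · 0 = 0, 1/4 · 1/35 = 1/140, 1/4 · 2/15 = 1/30; these sum to 17/420.
Normalising, the posterior is P(r = 1 | data) = 0, P(r = 2 | data) = 0, P(r = 4 | data) = 3/17, P(r = 8 | data) = 14/17.
So P(green next | data) = Σ P(green next | H) P(H | data) = (5/6)(3/17) + (1/6)(14/17) = 29/102.

0.284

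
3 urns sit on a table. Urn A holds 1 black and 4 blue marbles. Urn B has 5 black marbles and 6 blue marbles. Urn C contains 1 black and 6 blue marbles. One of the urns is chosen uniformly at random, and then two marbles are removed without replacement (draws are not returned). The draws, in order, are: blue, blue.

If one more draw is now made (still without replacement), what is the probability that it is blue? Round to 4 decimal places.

0.6885

For each hypothesis, P(data | H) works out to: P(data | urn A) = (4/5)(3/4) = 0.6; P(data | urn B) = (6/11)(5/10) = 0.27273; P(data | urn C) = (6/7)(5/6) = 0.71429.
Weighting by the prior gives 1/3 · 0.6 = 0.2, 1/3 · 0.27273 = 0.090909, 1/3 · 0.71429 = 0.2381; summing to 0.529.
Dividing through by the total gives posterior P(urn A | data) = 0.37807, P(urn B | data) = 0.17185, P(urn C | data) = 0.45008.
Averaging over the posterior, P(blue next | data) = (2/3)(0.37807) + (4/9)(0.17185) + (4/5)(0.45008) = 0.68849.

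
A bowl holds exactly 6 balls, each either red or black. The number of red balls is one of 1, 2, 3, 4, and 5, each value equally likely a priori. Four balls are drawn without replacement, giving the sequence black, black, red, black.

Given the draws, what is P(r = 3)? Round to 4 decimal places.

The likelihood of the observed sequence under each hypothesis: P(data | r = 1) = (5/6)(4/5)(1/4)(3/3) = 1/6; P(data | r = 2) = (4/6)(3/5)(2/4)(2/3) = 2/15; P(data | r = 3) = (3/6)(2/5)(3/4)(1/3) = 1/20; P(data | r = 4) = (2/6)(1/5)(4/4)(0/3) = 0; P(data | r = 5) = (1/6)(0/5) = 0.
Multiplying each by its prior: 1/5 · 1/6 = 1/30, 1/5 · 2/15 = 2/75, 1/5 · 1/20 = 1/100, 1/5 · 0 = 0, 1/5 · 0 = 0; summing to 7/100.
Therefore the posterior P(r = 3 | data) = (1/100) / (7/100) = 1/7.

0.1429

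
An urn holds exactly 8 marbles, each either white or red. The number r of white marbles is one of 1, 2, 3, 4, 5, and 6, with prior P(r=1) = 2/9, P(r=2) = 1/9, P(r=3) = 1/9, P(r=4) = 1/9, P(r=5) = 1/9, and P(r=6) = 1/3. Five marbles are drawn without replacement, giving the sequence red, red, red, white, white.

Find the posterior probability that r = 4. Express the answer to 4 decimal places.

0.2857

The likelihood of the observed sequence under each hypothesis: P(data | r = 1) = (7/8)(6/7)(5/6)(1/5)(0/4) = 0; P(data | r = 2) = (6/8)(5/7)(4/6)(2/5)(1/4) = 1/28; P(data | r = 3) = (5/8)(4/7)(3/6)(3/5)(2/4) = 3/56; P(data | r = 4) = (4/8)(3/7)(2/6)(4/5)(3/4) = 3/70; P(data | r = 5) = (3/8)(2/7)(1/6)(5/5)(4/4) = 1/56; P(data | r = 6) = (2/8)(1/7)(0/6) = 0.
Multiplying each by its prior: 2/9 · 0 = 0, 1/9 · 1/28 = 1/252, 1/9 · 3/56 = 1/168, 1/9 · 3/70 = 1/210, 1/9 · 1/56 = 1/504, 1/3 · 0 = 0; these sum to 1/60.
By Bayes' rule, P(r = 4 | data) = (1/210) / (1/60) = 2/7.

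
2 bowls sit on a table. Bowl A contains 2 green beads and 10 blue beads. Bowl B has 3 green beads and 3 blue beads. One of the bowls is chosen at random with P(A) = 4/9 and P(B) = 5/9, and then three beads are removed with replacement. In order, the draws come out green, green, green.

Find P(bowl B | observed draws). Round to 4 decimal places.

0.9712

Compute the likelihood of the observed sequence for each case: P(data | bowl A) = (2/12)(2/12)(2/12) = 0.0046296; P(data | bowl B) = (3/6)(3/6)(3/6) = 0.125.
Weighting by the prior gives 4/9 · 0.0046296 = 0.0020576, 5/9 · 0.125 = 0.069444; these sum to 0.071502.
By Bayes' rule, P(bowl B | data) = (0.069444) / (0.071502) = 0.97122.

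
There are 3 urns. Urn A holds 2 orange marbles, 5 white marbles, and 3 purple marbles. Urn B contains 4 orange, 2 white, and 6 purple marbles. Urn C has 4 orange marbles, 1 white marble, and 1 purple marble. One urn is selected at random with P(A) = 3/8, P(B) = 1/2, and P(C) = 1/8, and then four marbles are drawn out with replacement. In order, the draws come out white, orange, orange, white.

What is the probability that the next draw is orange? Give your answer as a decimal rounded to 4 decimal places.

The likelihood of the observed sequence under each hypothesis: P(data | urn A) = (5/10)(2/10)(2/10)(5/10) = 0.01; P(data | urn B) = (2/12)(4/12)(4/12)(2/12) = 0.0030864; P(data | urn C) = (1/6)(4/6)(4/6)(1/6) = 0.012346.
The prior-weighted likelihoods are 3/8 · 0.01 = 0.00375, 1/2 · 0.0030864 = 0.0015432, 1/8 · 0.012346 = 0.0015432; summing to 0.0068364.
Dividing through by the total gives posterior P(urn A | data) = 0.54853, P(urn B | data) = 0.22573, P(urn C | data) = 0.22573.
So P(orange next | data) = Σ P(orange next | H) P(H | data) = (1/5)(0.54853) + (1/3)(0.22573) + (2/3)(0.22573) = 0.33544.

0.3354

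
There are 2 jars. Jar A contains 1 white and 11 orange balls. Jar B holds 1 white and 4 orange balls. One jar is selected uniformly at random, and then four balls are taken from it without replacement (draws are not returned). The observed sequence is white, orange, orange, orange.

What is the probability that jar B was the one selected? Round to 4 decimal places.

Compute the likelihood of the observed sequence for each case: P(data | jar A) = (1/12)(11/11)(10/10)(9/9) = 1/12; P(data | jar B) = (1/5)(4/4)(3/3)(2/2) = 1/5.
Weighting by the prior gives 1/2 · 1/12 = 1/24, 1/2 · 1/5 = 1/10; with total 17/120.
Hence P(jar B | data) = (1/10) / (17/120) = 12/17.

0.7059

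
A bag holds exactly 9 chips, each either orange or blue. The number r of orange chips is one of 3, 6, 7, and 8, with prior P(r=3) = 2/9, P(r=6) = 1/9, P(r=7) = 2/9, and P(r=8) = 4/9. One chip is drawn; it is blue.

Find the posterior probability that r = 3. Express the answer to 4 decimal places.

For each hypothesis, P(data | H) works out to: P(data | r = 3) = (6/9) = 2/3; P(data | r = 6) = (3/9) = 1/3; P(data | r = 7) = (2/9) = 2/9; P(data | r = 8) = (1/9) = 1/9.
Weighting by the prior gives 2/9 · 2/3 = 4/27, 1/9 · 1/3 = 1/27, 2/9 · 2/9 = 4/81, 4/9 · 1/9 = 4/81; summing to 23/81.
Therefore the posterior P(r = 3 | data) = (4/27) / (23/81) = 12/23.

0.5217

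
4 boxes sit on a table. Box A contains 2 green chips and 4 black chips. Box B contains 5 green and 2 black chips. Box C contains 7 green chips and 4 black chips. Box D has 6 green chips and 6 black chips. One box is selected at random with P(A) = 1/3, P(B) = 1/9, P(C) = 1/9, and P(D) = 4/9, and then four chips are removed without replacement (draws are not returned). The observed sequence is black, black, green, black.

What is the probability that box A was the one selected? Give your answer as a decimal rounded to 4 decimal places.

Compute the likelihood of the observed sequence for each case: P(data | box A) = (4/6)(3/5)(2/4)(2/3) = 0.13333; P(data | box B) = (2/7)(1/6)(5/5)(0/4) = 0; P(data | box C) = (4/11)(3/10)(7/9)(2/8) = 0.021212; P(data | box D) = (6/12)(5/11)(6/10)(4/9) = 0.060606.
Weighting by the prior gives 1/3 · 0.13333 = 0.044444, 1/9 · 0 = 0, 1/9 · 0.021212 = 0.0023569, 4/9 · 0.060606 = 0.026936; summing to 0.073737.
By Bayes' rule, P(box A | data) = (0.044444) / (0.073737) = 0.60274.

0.6027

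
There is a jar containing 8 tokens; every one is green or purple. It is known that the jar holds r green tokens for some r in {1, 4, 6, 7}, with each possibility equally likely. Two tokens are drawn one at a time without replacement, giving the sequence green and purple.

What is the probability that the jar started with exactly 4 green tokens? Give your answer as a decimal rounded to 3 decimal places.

For each hypothesis, P(data | H) works out to: P(data | r = 1) = (1/8)(7/7) = 1/8; P(data | r = 4) = (4/8)(4/7) = 2/7; P(data | r = 6) = (6/8)(2/7) = 3/14; P(data | r = 7) = (7/8)(1/7) = 1/8.
The prior-weighted likelihoods are 1/4 · 1/8 = 1/32, 1/4 · 2/7 = 1/14, 1/4 · 3/14 = 3/56, 1/4 · 1/8 = 1/32; these sum to 3/16.
Hence P(r = 4 | data) = (1/14) / (3/16) = 8/21.

0.381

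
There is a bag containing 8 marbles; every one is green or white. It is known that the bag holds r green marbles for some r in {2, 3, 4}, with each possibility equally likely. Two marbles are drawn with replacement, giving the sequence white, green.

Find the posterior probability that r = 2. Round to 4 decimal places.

Under each hypothesis, the probability of the observed sequence is: P(data | r = 2) = (6/8)(2/8) = 3/16; P(data | r = 3) = (5/8)(3/8) = 15/64; P(data | r = 4) = (4/8)(4/8) = 1/4.
Weighting by the prior gives 1/3 · 3/16 = 1/16, 1/3 · 15/64 = 5/64, 1/3 · 1/4 = 1/12; these sum to 43/192.
Therefore the posterior P(r = 2 | data) = (1/16) / (43/192) = 12/43.

0.2791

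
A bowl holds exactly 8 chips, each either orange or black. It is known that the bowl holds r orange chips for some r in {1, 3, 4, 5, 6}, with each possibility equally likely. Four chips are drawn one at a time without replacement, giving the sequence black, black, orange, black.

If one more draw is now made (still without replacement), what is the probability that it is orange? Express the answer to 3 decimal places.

0.372

For each hypothesis, P(data | H) works out to: P(data | r = 1) = (7/8)(6/7)(1/6)(5/5) = 1/8; P(data | r = 3) = (5/8)(4/7)(3/6)(3/5) = 3/28; P(data | r = 4) = (4/8)(3/7)(4/6)(2/5) = 2/35; P(data | r = 5) = (3/8)(2/7)(5/6)(1/5) = 1/56; P(data | r = 6) = (2/8)(1/7)(6/6)(0/5) = 0.
Multiplying each by its prior: 1/5 · 1/8 = 1/40, 1/5 · 3/28 = 3/140, 1/5 · 2/35 = 2/175, 1/5 · 1/56 = 1/280, 1/5 · 0 = 0; with total 43/700.
Normalising, the posterior is P(r = 1 | data) = 35/86, P(r = 3 | data) = 15/43, P(r = 4 | data) = 8/43, P(r = 5 | data) = 5/86, P(r = 6 | data) = 0.
So P(orange next | data) = Σ P(orange next | H) P(H | data) = (0)(35/86) + (1/2)(15/43) + (3/4)(8/43) + (1)(5/86) = 16/43.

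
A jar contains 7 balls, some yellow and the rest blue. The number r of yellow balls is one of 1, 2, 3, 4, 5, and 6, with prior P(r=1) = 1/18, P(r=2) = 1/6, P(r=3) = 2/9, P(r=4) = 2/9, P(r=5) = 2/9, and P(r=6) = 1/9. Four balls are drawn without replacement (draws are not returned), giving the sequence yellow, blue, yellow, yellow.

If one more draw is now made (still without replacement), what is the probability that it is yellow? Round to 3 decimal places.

Under each hypothesis, the probability of the observed sequence is: P(data | r = 1) = (1/7)(6/6)(0/5) = 0; P(data | r = 2) = (2/7)(5/6)(1/5)(0/4) = 0; P(data | r = 3) = (3/7)(4/6)(2/5)(1/4) = 1/35; P(data | r = 4) = (4/7)(3/6)(3/5)(2/4) = 3/35; P(data | r = 5) = (5/7)(2/6)(4/5)(3/4) = 1/7; P(data | r = 6) = (6/7)(1/6)(5/5)(4/4) = 1/7.
The prior-weighted likelihoods are 1/18 · 0 = 0, 1/6 · 0 = 0, 2/9 · 1/35 = 2/315, 2/9 · 3/35 = 2/105, 2/9 · 1/7 = 2/63, 1/9 · 1/7 = 1/63; summing to 23/315.
The posterior is then P(r = 1 | data) = 0, P(r = 2 | data) = 0, P(r = 3 | data) = 2/23, P(r = 4 | data) = 6/23, P(r = 5 | data) = 10/23, P(r = 6 | data) = 5/23.
So P(yellow next | data) = Σ P(yellow next | H) P(H | data) = (0)(2/23) + (1/3)(6/23) + (2/3)(10/23) + (1)(5/23) = 41/69.

0.594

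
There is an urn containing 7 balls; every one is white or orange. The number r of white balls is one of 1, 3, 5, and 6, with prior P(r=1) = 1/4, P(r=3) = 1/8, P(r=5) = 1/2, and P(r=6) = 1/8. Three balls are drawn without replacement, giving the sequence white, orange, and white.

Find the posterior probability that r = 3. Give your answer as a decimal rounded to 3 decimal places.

0.112

The likelihood of the observed sequence under each hypothesis: P(data | r = 1) = (1/7)(6/6)(0/5) = 0; P(data | r = 3) = (3/7)(4/6)(2/5) = 4/35; P(data | r = 5) = (5/7)(2/6)(4/5) = 4/21; P(data | r = 6) = (6/7)(1/6)(5/5) = 1/7.
The prior-weighted likelihoods are 1/4 · 0 = 0, 1/8 · 4/35 = 1/70, 1/2 · 4/21 = 2/21, 1/8 · 1/7 = 1/56; summing to 107/840.
So P(r = 3 | data) = (1/70) / (107/840) = 12/107.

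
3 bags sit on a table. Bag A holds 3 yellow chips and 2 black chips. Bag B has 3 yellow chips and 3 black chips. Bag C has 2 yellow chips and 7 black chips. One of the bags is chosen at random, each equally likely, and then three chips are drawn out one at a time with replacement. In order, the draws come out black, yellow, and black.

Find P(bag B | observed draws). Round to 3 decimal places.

0.352

Compute the likelihood of the observed sequence for each case: P(data | bag A) = (2/5)(3/5)(2/5) = 0.096; P(data | bag B) = (3/6)(3/6)(3/6) = 0.125; P(data | bag C) = (7/9)(2/9)(7/9) = 0.13443.
Weighting by the prior gives 1/3 · 0.096 = 0.032, 1/3 · 0.125 = 0.041667, 1/3 · 0.13443 = 0.04481; these sum to 0.11848.
Hence P(bag B | data) = (0.041667) / (0.11848) = 0.35169.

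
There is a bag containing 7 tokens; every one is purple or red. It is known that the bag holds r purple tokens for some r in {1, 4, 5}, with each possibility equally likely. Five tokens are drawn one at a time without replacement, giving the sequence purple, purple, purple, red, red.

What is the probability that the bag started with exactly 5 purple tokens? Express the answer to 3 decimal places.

The likelihood of the observed sequence under each hypothesis: P(data | r = 1) = (1/7)(0/6) = 0; P(data | r = 4) = (4/7)(3/6)(2/5)(3/4)(2/3) = 2/35; P(data | r = 5) = (5/7)(4/6)(3/5)(2/4)(1/3) = 1/21.
Weighting by the prior gives 1/3 · 0 = 0, 1/3 · 2/35 = 2/105, 1/3 · 1/21 = 1/63; summing to 11/315.
So P(r = 5 | data) = (1/63) / (11/315) = 5/11.

0.455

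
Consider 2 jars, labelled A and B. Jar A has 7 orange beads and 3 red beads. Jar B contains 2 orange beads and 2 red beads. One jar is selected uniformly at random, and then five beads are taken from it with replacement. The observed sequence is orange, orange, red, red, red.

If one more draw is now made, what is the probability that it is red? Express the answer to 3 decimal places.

Under each hypothesis, the probability of the observed sequence is: P(data | jar A) = (7/10)(7/10)(3/10)(3/10)(3/10) = 0.01323; P(data | jar B) = (2/4)(2/4)(2/4)(2/4)(2/4) = 0.03125.
The prior-weighted likelihoods are 1/2 · 0.01323 = 0.006615, 1/2 · 0.03125 = 0.015625; these sum to 0.02224.
Dividing through by the total gives posterior P(jar A | data) = 0.29744, P(jar B | data) = 0.70256.
Averaging over the posterior, P(red next | data) = (3/10)(0.29744) + (1/2)(0.70256) = 0.44051.

0.441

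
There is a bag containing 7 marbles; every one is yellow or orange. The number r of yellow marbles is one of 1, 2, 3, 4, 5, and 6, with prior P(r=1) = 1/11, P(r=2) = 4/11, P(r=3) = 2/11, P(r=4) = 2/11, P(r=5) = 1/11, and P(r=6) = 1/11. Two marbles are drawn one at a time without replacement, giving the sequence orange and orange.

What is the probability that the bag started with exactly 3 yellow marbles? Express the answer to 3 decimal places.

0.162

For each hypothesis, P(data | H) works out to: P(data | r = 1) = (6/7)(5/6) = 5/7; P(data | r = 2) = (5/7)(4/6) = 10/21; P(data | r = 3) = (4/7)(3/6) = 2/7; P(data | r = 4) = (3/7)(2/6) = 1/7; P(data | r = 5) = (2/7)(1/6) = 1/21; P(data | r = 6) = (1/7)(0/6) = 0.
Multiplying each by its prior: 1/11 · 5/7 = 5/77, 4/11 · 10/21 = 40/231, 2/11 · 2/7 = 4/77, 2/11 · 1/7 = 2/77, 1/11 · 1/21 = 1/231, 1/11 · 0 = 0; with total 74/231.
Therefore the posterior P(r = 3 | data) = (4/77) / (74/231) = 6/37.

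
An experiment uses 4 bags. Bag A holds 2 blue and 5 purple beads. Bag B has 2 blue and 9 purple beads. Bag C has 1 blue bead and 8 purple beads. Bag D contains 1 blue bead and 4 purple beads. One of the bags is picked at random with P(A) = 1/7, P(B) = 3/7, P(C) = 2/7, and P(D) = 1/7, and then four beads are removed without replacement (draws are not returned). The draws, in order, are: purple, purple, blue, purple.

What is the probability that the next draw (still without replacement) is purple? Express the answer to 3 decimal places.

For each hypothesis, P(data | H) works out to: P(data | bag A) = (5/7)(4/6)(2/5)(3/4) = 0.14286; P(data | bag B) = (9/11)(8/10)(2/9)(7/8) = 0.12727; P(data | bag C) = (8/9)(7/8)(1/7)(6/6) = 0.11111; P(data | bag D) = (4/5)(3/4)(1/3)(2/2) = 0.2.
The prior-weighted likelihoods are 1/7 · 0.14286 = 0.020408, 3/7 · 0.12727 = 0.054545, 2/7 · 0.11111 = 0.031746, 1/7 · 0.2 = 0.028571; summing to 0.13527.
Normalising, the posterior is P(bag A | data) = 0.15087, P(bag B | data) = 0.40323, P(bag C | data) = 0.23468, P(bag D | data) = 0.21122.
The predictive probability is P(purple next | data) = (2/3)(0.15087) + (6/7)(0.40323) + (1)(0.23468) + (1)(0.21122) = 0.89211.

0.892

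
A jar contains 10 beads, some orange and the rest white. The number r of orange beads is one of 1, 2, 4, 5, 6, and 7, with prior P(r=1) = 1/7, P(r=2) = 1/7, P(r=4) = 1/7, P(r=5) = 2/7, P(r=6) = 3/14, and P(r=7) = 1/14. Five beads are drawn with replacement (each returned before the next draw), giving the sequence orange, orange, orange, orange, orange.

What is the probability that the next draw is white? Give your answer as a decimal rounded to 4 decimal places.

0.4001

Under each hypothesis, the probability of the observed sequence is: P(data | r = 1) = (1/10)(1/10)(1/10)(1/10)(1/10) = 1e-05; P(data | r = 2) = (2/10)(2/10)(2/10)(2/10)(2/10) = 0.00032; P(data | r = 4) = (4/10)(4/10)(4/10)(4/10)(4/10) = 0.01024; P(data | r = 5) = (5/10)(5/10)(5/10)(5/10)(5/10) = 0.03125; P(data | r = 6) = (6/10)(6/10)(6/10)(6/10)(6/10) = 0.07776; P(data | r = 7) = (7/10)(7/10)(7/10)(7/10)(7/10) = 0.16807.
Weighting by the prior gives 1/7 · 1e-05 = 1.4286e-06, 1/7 · 0.00032 = 4.5714e-05, 1/7 · 0.01024 = 0.0014629, 2/7 · 0.03125 = 0.0089286, 3/14 · 0.07776 = 0.016663, 1/14 · 0.16807 = 0.012005; these sum to 0.039106.
Normalising, the posterior is P(r = 1 | data) = 3.653e-05, P(r = 2 | data) = 0.001169, P(r = 4 | data) = 0.037407, P(r = 5 | data) = 0.22831, P(r = 6 | data) = 0.42609, P(r = 7 | data) = 0.30698.
So P(white next | data) = Σ P(white next | H) P(H | data) = (9/10)(3.653e-05) + (4/5)(0.001169) + (3/5)(0.037407) + (1/2)(0.22831) + (2/5)(0.42609) + (3/10)(0.30698) = 0.4001.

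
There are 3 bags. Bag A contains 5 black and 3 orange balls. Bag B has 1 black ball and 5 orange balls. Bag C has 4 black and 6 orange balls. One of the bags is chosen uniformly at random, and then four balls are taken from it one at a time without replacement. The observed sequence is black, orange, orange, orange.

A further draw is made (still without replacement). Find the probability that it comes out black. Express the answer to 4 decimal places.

For each hypothesis, P(data | H) works out to: P(data | bag A) = (5/8)(3/7)(2/6)(1/5) = 1/56; P(data | bag B) = (1/6)(5/5)(4/4)(3/3) = 1/6; P(data | bag C) = (4/10)(6/9)(5/8)(4/7) = 2/21.
The prior-weighted likelihoods are 1/3 · 1/56 = 1/168, 1/3 · 1/6 = 1/18, 1/3 · 2/21 = 2/63; summing to 47/504.
The posterior is then P(bag A | data) = 3/47, P(bag B | data) = 28/47, P(bag C | data) = 16/47.
The predictive probability is P(black next | data) = (1)(3/47) + (0)(28/47) + (1/2)(16/47) = 11/47.

0.2340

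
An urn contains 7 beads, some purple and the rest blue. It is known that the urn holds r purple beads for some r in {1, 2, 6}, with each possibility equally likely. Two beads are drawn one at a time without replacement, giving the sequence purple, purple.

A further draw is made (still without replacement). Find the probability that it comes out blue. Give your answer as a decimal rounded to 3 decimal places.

Under each hypothesis, the probability of the observed sequence is: P(data | r = 1) = (1/7)(0/6) = 0; P(data | r = 2) = (2/7)(1/6) = 1/21; P(data | r = 6) = (6/7)(5/6) = 5/7.
Weighting by the prior gives 1/3 · 0 = 0, 1/3 · 1/21 = 1/63, 1/3 · 5/7 = 5/21; with total 16/63.
Normalising, the posterior is P(r = 1 | data) = 0, P(r = 2 | data) = 1/16, P(r = 6 | data) = 15/16.
Averaging over the posterior, P(blue next | data) = (1)(1/16) + (1/5)(15/16) = 1/4.

0.250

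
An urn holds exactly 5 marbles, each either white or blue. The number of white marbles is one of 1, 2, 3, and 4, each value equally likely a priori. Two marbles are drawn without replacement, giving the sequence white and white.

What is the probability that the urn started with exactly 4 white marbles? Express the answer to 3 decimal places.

0.600

Under each hypothesis, the probability of the observed sequence is: P(data | r = 1) = (1/5)(0/4) = 0; P(data | r = 2) = (2/5)(1/4) = 1/10; P(data | r = 3) = (3/5)(2/4) = 3/10; P(data | r = 4) = (4/5)(3/4) = 3/5.
Weighting by the prior gives 1/4 · 0 = 0, 1/4 · 1/10 = 1/40, 1/4 · 3/10 = 3/40, 1/4 · 3/5 = 3/20; with total 1/4.
Hence P(r = 4 | data) = (3/20) / (1/4) = 3/5.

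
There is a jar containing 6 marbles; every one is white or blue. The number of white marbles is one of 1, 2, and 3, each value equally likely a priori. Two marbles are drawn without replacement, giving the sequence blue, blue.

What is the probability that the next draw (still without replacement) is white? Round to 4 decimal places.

The likelihood of the observed sequence under each hypothesis: P(data | r = 1) = (5/6)(4/5) = 2/3; P(data | r = 2) = (4/6)(3/5) = 2/5; P(data | r = 3) = (3/6)(2/5) = 1/5.
Weighting by the prior gives 1/3 · 2/3 = 2/9, 1/3 · 2/5 = 2/15, 1/3 · 1/5 = 1/15; these sum to 19/45.
Dividing through by the total gives posterior P(r = 1 | data) = 10/19, P(r = 2 | data) = 6/19, P(r = 3 | data) = 3/19.
The predictive probability is P(white next | data) = (1/4)(10/19) + (1/2)(6/19) + (3/4)(3/19) = 31/76.

0.4079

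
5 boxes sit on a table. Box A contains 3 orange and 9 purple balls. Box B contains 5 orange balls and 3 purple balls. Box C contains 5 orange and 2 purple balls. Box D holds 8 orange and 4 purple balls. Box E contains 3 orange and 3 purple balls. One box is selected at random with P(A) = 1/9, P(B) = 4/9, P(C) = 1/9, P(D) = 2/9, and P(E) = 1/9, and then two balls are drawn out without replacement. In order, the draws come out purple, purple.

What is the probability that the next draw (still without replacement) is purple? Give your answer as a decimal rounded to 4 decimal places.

0.3845

For each hypothesis, P(data | H) works out to: P(data | box A) = (9/12)(8/11) = 0.54545; P(data | box B) = (3/8)(2/7) = 0.10714; P(data | box C) = (2/7)(1/6) = 0.047619; P(data | box D) = (4/12)(3/11) = 0.090909; P(data | box E) = (3/6)(2/5) = 0.2.
The prior-weighted likelihoods are 1/9 · 0.54545 = 0.060606, 4/9 · 0.10714 = 0.047619, 1/9 · 0.047619 = 0.005291, 2/9 · 0.090909 = 0.020202, 1/9 · 0.2 = 0.022222; summing to 0.15594.
Normalising, the posterior is P(box A | data) = 0.38865, P(box B | data) = 0.30537, P(box C | data) = 0.03393, P(box D | data) = 0.12955, P(box E | data) = 0.1425.
The predictive probability is P(purple next | data) = (7/10)(0.38865) + (1/6)(0.30537) + (0)(0.03393) + (1/5)(0.12955) + (1/4)(0.1425) = 0.38448.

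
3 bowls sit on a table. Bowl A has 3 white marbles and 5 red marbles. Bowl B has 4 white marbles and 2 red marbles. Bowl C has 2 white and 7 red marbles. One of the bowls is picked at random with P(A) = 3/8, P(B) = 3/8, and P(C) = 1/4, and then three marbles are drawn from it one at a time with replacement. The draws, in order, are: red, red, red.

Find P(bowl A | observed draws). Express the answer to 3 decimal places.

Under each hypothesis, the probability of the observed sequence is: P(data | bowl A) = (5/8)(5/8)(5/8) = 0.24414; P(data | bowl B) = (2/6)(2/6)(2/6) = 0.037037; P(data | bowl C) = (7/9)(7/9)(7/9) = 0.47051.
The prior-weighted likelihoods are 3/8 · 0.24414 = 0.091553, 3/8 · 0.037037 = 0.013889, 1/4 · 0.47051 = 0.11763; summing to 0.22307.
Hence P(bowl A | data) = (0.091553) / (0.22307) = 0.41042.

0.410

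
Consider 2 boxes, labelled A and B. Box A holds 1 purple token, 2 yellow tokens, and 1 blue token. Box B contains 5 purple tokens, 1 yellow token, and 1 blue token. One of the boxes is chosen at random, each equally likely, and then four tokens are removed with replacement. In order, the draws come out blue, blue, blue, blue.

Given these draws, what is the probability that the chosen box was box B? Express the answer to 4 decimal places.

The likelihood of the observed sequence under each hypothesis: P(data | box A) = (1/4)(1/4)(1/4)(1/4) = 0.0039062; P(data | box B) = (1/7)(1/7)(1/7)(1/7) = 0.00041649.
Weighting by the prior gives 1/2 · 0.0039062 = 0.0019531, 1/2 · 0.00041649 = 0.00020825; these sum to 0.0021614.
Hence P(box B | data) = (0.00020825) / (0.0021614) = 0.096349.

0.0963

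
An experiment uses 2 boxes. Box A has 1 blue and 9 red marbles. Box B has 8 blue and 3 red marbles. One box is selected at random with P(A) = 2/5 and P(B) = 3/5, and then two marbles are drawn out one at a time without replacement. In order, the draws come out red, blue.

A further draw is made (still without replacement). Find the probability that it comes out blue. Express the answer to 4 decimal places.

The likelihood of the observed sequence under each hypothesis: P(data | box A) = (9/10)(1/9) = 1/10; P(data | box B) = (3/11)(8/10) = 12/55.
Weighting by the prior gives 2/5 · 1/10 = 1/25, 3/5 · 12/55 = 36/275; these sum to 47/275.
Normalising, the posterior is P(box A | data) = 11/47, P(box B | data) = 36/47.
So P(blue next | data) = Σ P(blue next | H) P(H | data) = (0)(11/47) + (7/9)(36/47) = 28/47.

0.5957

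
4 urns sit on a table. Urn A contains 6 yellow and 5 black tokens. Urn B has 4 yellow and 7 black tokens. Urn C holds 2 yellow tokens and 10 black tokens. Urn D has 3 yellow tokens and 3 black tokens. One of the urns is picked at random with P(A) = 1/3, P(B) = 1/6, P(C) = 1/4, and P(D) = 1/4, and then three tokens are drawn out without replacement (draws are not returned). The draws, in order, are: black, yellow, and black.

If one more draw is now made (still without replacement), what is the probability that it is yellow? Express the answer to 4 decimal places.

The likelihood of the observed sequence under each hypothesis: P(data | urn A) = (5/11)(6/10)(4/9) = 4/33; P(data | urn B) = (7/11)(4/10)(6/9) = 28/165; P(data | urn C) = (10/12)(2/11)(9/10) = 3/22; P(data | urn D) = (3/6)(3/5)(2/4) = 3/20.
Weighting by the prior gives 1/3 · 4/33 = 4/99, 1/6 · 28/165 = 14/495, 1/4 · 3/22 = 3/88, 1/4 · 3/20 = 3/80; summing to 101/720.
Dividing through by the total gives posterior P(urn A | data) = 0.28803, P(urn B | data) = 0.20162, P(urn C | data) = 0.24302, P(urn D | data) = 0.26733.
So P(yellow next | data) = Σ P(yellow next | H) P(H | data) = (5/8)(0.28803) + (3/8)(0.20162) + (1/9)(0.24302) + (2/3)(0.26733) = 0.46085.

0.4608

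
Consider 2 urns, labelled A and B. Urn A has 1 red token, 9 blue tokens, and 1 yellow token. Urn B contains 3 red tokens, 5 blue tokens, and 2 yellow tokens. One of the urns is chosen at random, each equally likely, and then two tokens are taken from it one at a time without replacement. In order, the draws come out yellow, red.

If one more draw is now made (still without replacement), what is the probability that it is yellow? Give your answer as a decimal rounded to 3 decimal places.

The likelihood of the observed sequence under each hypothesis: P(data | urn A) = (1/11)(1/10) = 1/110; P(data | urn B) = (2/10)(3/9) = 1/15.
Weighting by the prior gives 1/2 · 1/110 = 1/220, 1/2 · 1/15 = 1/30; these sum to 5/132.
Normalising, the posterior is P(urn A | data) = 3/25, P(urn B | data) = 22/25.
So P(yellow next | data) = Σ P(yellow next | H) P(H | data) = (0)(3/25) + (1/8)(22/25) = 11/100.

0.110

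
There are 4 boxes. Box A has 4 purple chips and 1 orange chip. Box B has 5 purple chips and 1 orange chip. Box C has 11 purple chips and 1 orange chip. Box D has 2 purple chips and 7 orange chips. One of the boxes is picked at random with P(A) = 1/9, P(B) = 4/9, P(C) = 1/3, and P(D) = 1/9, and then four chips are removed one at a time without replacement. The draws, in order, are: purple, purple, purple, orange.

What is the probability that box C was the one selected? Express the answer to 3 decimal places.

Under each hypothesis, the probability of the observed sequence is: P(data | box A) = (4/5)(3/4)(2/3)(1/2) = 1/5; P(data | box B) = (5/6)(4/5)(3/4)(1/3) = 1/6; P(data | box C) = (11/12)(10/11)(9/10)(1/9) = 1/12; P(data | box D) = (2/9)(1/8)(0/7) = 0.
Weighting by the prior gives 1/9 · 1/5 = 1/45, 4/9 · 1/6 = 2/27, 1/3 · 1/12 = 1/36, 1/9 · 0 = 0; summing to 67/540.
Hence P(box C | data) = (1/36) / (67/540) = 15/67.

0.224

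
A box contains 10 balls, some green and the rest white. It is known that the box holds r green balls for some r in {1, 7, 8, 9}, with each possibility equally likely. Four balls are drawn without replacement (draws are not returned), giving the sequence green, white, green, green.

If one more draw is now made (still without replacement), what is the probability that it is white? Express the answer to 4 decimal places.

0.1783

For each hypothesis, P(data | H) works out to: P(data | r = 1) = (1/10)(9/9)(0/8) = 0; P(data | r = 7) = (7/10)(3/9)(6/8)(5/7) = 1/8; P(data | r = 8) = (8/10)(2/9)(7/8)(6/7) = 2/15; P(data | r = 9) = (9/10)(1/9)(8/8)(7/7) = 1/10.
Weighting by the prior gives 1/4 · 0 = 0, 1/4 · 1/8 = 1/32, 1/4 · 2/15 = 1/30, 1/4 · 1/10 = 1/40; with total 43/480.
The posterior is then P(r = 1 | data) = 0, P(r = 7 | data) = 15/43, P(r = 8 | data) = 16/43, P(r = 9 | data) = 12/43.
Averaging over the posterior, P(white next | data) = (1/3)(15/43) + (1/6)(16/43) + (0)(12/43) = 23/129.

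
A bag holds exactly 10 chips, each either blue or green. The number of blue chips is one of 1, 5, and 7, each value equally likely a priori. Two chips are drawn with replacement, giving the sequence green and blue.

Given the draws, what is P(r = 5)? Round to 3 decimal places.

0.455

The likelihood of the observed sequence under each hypothesis: P(data | r = 1) = (9/10)(1/10) = 9/100; P(data | r = 5) = (5/10)(5/10) = 1/4; P(data | r = 7) = (3/10)(7/10) = 21/100.
The prior-weighted likelihoods are 1/3 · 9/100 = 3/100, 1/3 · 1/4 = 1/12, 1/3 · 21/100 = 7/100; with total 11/60.
Therefore the posterior P(r = 5 | data) = (1/12) / (11/60) = 5/11.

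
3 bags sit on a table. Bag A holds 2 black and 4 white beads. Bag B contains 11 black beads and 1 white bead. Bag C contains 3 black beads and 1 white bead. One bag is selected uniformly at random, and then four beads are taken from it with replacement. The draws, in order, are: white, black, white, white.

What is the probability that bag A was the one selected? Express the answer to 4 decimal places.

0.8897

Under each hypothesis, the probability of the observed sequence is: P(data | bag A) = (4/6)(2/6)(4/6)(4/6) = 0.098765; P(data | bag B) = (1/12)(11/12)(1/12)(1/12) = 0.00053048; P(data | bag C) = (1/4)(3/4)(1/4)(1/4) = 0.011719.
Multiplying each by its prior: 1/3 · 0.098765 = 0.032922, 1/3 · 0.00053048 = 0.00017683, 1/3 · 0.011719 = 0.0039062; with total 0.037005.
By Bayes' rule, P(bag A | data) = (0.032922) / (0.037005) = 0.88966.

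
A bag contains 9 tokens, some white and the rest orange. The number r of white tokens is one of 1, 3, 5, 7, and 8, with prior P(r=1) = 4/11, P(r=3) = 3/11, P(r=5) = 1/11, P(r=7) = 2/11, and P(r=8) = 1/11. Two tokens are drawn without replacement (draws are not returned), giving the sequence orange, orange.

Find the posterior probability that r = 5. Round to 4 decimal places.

Under each hypothesis, the probability of the observed sequence is: P(data | r = 1) = (8/9)(7/8) = 7/9; P(data | r = 3) = (6/9)(5/8) = 5/12; P(data | r = 5) = (4/9)(3/8) = 1/6; P(data | r = 7) = (2/9)(1/8) = 1/36; P(data | r = 8) = (1/9)(0/8) = 0.
Multiplying each by its prior: 4/11 · 7/9 = 28/99, 3/11 · 5/12 = 5/44, 1/11 · 1/6 = 1/66, 2/11 · 1/36 = 1/198, 1/11 · 0 = 0; summing to 5/12.
By Bayes' rule, P(r = 5 | data) = (1/66) / (5/12) = 2/55.

0.0364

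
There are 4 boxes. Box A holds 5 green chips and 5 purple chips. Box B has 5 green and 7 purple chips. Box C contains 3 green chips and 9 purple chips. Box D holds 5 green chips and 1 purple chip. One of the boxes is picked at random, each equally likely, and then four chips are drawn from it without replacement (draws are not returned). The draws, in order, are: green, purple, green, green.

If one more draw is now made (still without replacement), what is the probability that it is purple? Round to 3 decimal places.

0.266

Compute the likelihood of the observed sequence for each case: P(data | box A) = (5/10)(5/9)(4/8)(3/7) = 0.059524; P(data | box B) = (5/12)(7/11)(4/10)(3/9) = 0.035354; P(data | box C) = (3/12)(9/11)(2/10)(1/9) = 0.0045455; P(data | box D) = (5/6)(1/5)(4/4)(3/3) = 0.16667.
Multiplying each by its prior: 1/4 · 0.059524 = 0.014881, 1/4 · 0.035354 = 0.0088384, 1/4 · 0.0045455 = 0.0011364, 1/4 · 0.16667 = 0.041667; with total 0.066522.
Normalising, the posterior is P(box A | data) = 0.2237, P(box B | data) = 0.13286, P(box C | data) = 0.017082, P(box D | data) = 0.62636.
Averaging over the posterior, P(purple next | data) = (2/3)(0.2237) + (3/4)(0.13286) + (1)(0.017082) + (0)(0.62636) = 0.26586.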